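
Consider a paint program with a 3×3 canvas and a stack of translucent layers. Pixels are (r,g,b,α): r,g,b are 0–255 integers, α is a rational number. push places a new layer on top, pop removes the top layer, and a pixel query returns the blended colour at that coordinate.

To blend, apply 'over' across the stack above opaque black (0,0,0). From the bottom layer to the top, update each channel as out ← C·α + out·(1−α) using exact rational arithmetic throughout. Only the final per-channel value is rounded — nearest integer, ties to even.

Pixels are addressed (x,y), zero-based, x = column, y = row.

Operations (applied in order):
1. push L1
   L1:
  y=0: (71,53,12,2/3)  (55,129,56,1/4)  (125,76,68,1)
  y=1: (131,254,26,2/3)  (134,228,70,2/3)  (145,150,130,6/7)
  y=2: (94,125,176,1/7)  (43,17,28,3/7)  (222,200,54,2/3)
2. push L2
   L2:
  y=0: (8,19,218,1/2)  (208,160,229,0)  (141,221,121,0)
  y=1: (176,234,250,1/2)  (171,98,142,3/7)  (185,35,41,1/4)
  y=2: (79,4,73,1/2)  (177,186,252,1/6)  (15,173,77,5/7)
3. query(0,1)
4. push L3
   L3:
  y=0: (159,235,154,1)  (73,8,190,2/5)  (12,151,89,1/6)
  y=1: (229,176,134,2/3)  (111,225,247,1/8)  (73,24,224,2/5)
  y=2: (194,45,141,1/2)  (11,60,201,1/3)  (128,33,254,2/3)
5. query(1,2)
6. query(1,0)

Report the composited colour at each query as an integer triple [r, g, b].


query (0,1) [L1,L2] — begin 0,0,0
after L1 α=2/3: [262/3, 508/3, 52/3]
after L2 α=1/2: [395/3, 605/3, 401/3]
→ [132, 202, 134]

at x=1,y=2 over L1,L2,L3:
+L1 (α=3/7) → [129/7, 51/7, 12]
+L2 (α=1/6) → [314/7, 519/14, 52]
+L3 (α=1/3) → [235/7, 313/7, 305/3]
rounded: [34, 45, 102]

query (1,0) [L1,L2,L3] — begin 0,0,0
L1 α=1/4: [55/4, 129/4, 14]
L2 α=0: [55/4, 129/4, 14]
L3 α=2/5: [749/20, 451/20, 422/5]
→ [37, 23, 84]


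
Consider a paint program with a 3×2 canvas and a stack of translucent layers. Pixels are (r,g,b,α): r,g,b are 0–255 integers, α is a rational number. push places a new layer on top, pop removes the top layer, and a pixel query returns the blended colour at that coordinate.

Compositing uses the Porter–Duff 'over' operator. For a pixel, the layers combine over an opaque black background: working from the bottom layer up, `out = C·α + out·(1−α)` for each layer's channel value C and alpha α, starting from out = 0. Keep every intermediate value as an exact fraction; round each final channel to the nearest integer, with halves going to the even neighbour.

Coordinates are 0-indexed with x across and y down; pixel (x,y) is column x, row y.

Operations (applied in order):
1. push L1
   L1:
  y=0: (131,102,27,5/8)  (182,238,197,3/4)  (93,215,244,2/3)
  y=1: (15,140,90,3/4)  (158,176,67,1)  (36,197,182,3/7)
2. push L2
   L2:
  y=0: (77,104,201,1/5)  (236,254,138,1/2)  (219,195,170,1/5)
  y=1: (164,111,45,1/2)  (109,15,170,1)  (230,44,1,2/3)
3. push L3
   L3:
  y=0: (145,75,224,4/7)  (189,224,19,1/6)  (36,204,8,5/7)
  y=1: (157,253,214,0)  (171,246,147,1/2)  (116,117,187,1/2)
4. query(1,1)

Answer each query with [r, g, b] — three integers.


(1,1) stack=L1,L2,L3; from [0,0,0]:
+L1 (α=1) → [158, 176, 67]
+L2 (α=1) → [109, 15, 170]
+L3 (α=1/2) → [140, 261/2, 317/2]
→ [140, 130, 158]


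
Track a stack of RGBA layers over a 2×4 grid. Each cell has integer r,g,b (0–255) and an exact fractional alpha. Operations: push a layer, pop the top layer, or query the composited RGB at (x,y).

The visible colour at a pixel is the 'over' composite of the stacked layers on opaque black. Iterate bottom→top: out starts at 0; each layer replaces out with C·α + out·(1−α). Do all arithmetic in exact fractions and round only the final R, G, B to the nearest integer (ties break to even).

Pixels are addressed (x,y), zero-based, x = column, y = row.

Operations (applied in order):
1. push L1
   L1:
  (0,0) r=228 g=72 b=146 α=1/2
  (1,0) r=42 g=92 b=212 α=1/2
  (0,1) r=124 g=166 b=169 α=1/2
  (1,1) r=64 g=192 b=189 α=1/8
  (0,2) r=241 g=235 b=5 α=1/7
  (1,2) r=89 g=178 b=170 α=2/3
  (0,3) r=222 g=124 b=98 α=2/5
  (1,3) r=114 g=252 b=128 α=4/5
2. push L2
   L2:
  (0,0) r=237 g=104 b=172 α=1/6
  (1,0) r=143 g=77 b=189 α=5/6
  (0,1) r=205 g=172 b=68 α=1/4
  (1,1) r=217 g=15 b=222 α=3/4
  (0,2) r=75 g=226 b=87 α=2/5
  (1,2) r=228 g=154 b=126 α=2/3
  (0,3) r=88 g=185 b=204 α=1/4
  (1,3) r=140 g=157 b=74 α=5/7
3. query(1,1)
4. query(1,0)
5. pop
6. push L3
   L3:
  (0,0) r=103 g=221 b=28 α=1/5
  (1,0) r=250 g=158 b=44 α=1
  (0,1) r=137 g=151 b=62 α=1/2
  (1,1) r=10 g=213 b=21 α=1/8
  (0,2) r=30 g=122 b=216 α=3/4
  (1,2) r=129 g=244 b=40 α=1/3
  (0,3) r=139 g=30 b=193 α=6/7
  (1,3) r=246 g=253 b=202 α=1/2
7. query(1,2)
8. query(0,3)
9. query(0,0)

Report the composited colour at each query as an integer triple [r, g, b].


at x=1,y=1 over L1,L2:
after L1 α=1/8: [8, 24, 189/8]
after L2 α=3/4: [659/4, 69/4, 5517/32]
rounded: [165, 17, 172]

at x=1,y=0 over L1,L2:
+L1 (α=1/2) → [21, 46, 106]
+L2 (α=5/6) → [368/3, 431/6, 1051/6]
→ [123, 72, 175]

at x=1,y=2 over L1,L3:
+L1 (α=2/3) → [178/3, 356/3, 340/3]
+L3 (α=1/3) → [743/9, 1444/9, 800/9]
= [83, 160, 89]

at x=0,y=3 over L1,L3:
L1 α=2/5: [444/5, 248/5, 196/5]
L3 α=6/7: [4614/35, 164/5, 5986/35]
= [132, 33, 171]

query (0,0) [L1,L3] — begin 0,0,0
L1 α=1/2: [114, 36, 73]
L3 α=1/5: [559/5, 73, 64]
rounded: [112, 73, 64]


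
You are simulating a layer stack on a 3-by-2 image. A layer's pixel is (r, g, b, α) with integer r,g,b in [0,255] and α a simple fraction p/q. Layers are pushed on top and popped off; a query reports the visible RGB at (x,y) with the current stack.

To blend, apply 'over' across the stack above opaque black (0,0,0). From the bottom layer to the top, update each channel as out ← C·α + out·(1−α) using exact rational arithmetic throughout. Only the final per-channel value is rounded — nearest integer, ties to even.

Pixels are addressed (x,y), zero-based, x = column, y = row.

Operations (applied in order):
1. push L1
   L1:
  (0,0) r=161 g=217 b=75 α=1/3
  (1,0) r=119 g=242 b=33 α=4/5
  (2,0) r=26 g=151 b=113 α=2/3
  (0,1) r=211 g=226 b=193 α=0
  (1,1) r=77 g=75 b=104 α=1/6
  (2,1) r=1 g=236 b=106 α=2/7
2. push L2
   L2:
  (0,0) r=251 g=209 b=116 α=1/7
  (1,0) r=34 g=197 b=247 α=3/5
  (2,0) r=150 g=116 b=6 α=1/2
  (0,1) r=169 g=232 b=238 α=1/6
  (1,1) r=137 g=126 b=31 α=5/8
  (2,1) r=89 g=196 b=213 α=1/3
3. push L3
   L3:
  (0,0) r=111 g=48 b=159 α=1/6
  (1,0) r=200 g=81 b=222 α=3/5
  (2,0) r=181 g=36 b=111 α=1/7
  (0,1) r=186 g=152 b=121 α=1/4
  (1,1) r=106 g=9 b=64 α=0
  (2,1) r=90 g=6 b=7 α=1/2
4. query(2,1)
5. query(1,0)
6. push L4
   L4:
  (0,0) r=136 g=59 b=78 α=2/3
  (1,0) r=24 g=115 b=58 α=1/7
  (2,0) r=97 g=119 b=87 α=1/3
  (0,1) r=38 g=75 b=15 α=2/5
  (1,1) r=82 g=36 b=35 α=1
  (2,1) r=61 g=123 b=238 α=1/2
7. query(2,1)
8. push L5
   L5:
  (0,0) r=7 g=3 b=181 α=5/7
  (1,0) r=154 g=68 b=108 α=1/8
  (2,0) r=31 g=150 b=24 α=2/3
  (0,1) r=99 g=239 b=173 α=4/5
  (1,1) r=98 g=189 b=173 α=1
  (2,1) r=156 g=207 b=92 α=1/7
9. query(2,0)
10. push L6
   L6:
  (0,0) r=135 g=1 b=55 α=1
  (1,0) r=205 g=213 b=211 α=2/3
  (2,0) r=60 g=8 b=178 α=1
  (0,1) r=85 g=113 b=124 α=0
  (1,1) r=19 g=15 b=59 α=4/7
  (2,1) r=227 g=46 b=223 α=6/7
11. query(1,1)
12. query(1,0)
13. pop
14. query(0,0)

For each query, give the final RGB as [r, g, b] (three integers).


at x=2,y=1 over L1,L2,L3:
L1 α=2/7: [2/7, 472/7, 212/7]
L2 α=1/3: [209/7, 772/7, 1915/21]
L3 α=1/2: [839/14, 407/7, 1031/21]
rounded: [60, 58, 49]

at x=1,y=0 over L1,L2,L3:
+L1 (α=4/5) → [476/5, 968/5, 132/5]
+L2 (α=3/5) → [1462/25, 4891/25, 3969/25]
+L3 (α=3/5) → [17924/125, 15857/125, 24588/125]
rounded: [143, 127, 197]

at x=2,y=1 over L1,L2,L3,L4:
after L1 α=2/7: [2/7, 472/7, 212/7]
after L2 α=1/3: [209/7, 772/7, 1915/21]
after L3 α=1/2: [839/14, 407/7, 1031/21]
after L4 α=1/2: [1693/28, 634/7, 6029/42]
→ [60, 91, 144]

(2,0) stack=L1,L2,L3,L4,L5; from [0,0,0]:
after L1 α=2/3: [52/3, 302/3, 226/3]
after L2 α=1/2: [251/3, 325/3, 122/3]
after L3 α=1/7: [683/7, 98, 355/7]
after L4 α=1/3: [2045/21, 105, 1319/21]
after L5 α=2/3: [3347/63, 135, 2327/63]
→ [53, 135, 37]

(1,1) stack=L1,L2,L3,L4,L5,L6; from [0,0,0]:
L1 α=1/6: [77/6, 25/2, 52/3]
L2 α=5/8: [1447/16, 1335/16, 207/8]
L3 α=0: [1447/16, 1335/16, 207/8]
L4 α=1: [82, 36, 35]
L5 α=1: [98, 189, 173]
L6 α=4/7: [370/7, 627/7, 755/7]
rounded: [53, 90, 108]

query (1,0) [L1,L2,L3,L4,L5,L6] — begin 0,0,0
after L1 α=4/5: [476/5, 968/5, 132/5]
after L2 α=3/5: [1462/25, 4891/25, 3969/25]
after L3 α=3/5: [17924/125, 15857/125, 24588/125]
after L4 α=1/7: [15792/125, 109517/875, 154778/875]
after L5 α=1/8: [64897/500, 118017/1000, 84139/500]
after L6 α=2/3: [269897/1500, 181339/1000, 295139/1500]
→ [180, 181, 197]

(0,0) stack=L1,L2,L3,L4,L5; from [0,0,0]:
+L1 (α=1/3) → [161/3, 217/3, 25]
+L2 (α=1/7) → [573/7, 643/7, 38]
+L3 (α=1/6) → [607/7, 3551/42, 349/6]
+L4 (α=2/3) → [837/7, 8507/126, 1285/18]
+L5 (α=5/7) → [1919/49, 9452/441, 9430/63]
→ [39, 21, 150]


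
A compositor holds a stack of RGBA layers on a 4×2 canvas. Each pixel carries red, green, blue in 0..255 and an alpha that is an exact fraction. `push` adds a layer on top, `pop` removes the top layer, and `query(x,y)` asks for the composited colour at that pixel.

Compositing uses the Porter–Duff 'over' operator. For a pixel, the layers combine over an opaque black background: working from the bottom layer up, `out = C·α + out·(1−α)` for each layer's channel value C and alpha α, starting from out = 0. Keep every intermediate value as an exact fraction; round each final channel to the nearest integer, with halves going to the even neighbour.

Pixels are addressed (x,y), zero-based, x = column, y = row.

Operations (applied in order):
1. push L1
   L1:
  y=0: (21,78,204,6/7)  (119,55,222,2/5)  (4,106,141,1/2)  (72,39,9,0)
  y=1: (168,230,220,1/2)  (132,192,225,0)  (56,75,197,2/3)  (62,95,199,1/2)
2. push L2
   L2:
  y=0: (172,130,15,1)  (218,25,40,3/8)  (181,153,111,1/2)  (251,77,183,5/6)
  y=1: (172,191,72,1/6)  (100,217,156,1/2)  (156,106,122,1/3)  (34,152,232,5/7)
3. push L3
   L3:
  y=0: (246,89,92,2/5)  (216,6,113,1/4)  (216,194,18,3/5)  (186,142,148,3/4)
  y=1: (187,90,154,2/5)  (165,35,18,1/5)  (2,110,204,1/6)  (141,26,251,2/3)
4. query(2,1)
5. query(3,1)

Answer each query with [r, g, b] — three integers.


at x=2,y=1 over L1,L2,L3:
after L1 α=2/3: [112/3, 50, 394/3]
after L2 α=1/3: [692/9, 206/3, 1154/9]
after L3 α=1/6: [1739/27, 680/9, 3803/27]
rounded: [64, 76, 141]

at x=3,y=1 over L1,L2,L3:
after L1 α=1/2: [31, 95/2, 199/2]
after L2 α=5/7: [232/7, 855/7, 1359/7]
after L3 α=2/3: [2206/21, 1219/21, 4873/21]
= [105, 58, 232]


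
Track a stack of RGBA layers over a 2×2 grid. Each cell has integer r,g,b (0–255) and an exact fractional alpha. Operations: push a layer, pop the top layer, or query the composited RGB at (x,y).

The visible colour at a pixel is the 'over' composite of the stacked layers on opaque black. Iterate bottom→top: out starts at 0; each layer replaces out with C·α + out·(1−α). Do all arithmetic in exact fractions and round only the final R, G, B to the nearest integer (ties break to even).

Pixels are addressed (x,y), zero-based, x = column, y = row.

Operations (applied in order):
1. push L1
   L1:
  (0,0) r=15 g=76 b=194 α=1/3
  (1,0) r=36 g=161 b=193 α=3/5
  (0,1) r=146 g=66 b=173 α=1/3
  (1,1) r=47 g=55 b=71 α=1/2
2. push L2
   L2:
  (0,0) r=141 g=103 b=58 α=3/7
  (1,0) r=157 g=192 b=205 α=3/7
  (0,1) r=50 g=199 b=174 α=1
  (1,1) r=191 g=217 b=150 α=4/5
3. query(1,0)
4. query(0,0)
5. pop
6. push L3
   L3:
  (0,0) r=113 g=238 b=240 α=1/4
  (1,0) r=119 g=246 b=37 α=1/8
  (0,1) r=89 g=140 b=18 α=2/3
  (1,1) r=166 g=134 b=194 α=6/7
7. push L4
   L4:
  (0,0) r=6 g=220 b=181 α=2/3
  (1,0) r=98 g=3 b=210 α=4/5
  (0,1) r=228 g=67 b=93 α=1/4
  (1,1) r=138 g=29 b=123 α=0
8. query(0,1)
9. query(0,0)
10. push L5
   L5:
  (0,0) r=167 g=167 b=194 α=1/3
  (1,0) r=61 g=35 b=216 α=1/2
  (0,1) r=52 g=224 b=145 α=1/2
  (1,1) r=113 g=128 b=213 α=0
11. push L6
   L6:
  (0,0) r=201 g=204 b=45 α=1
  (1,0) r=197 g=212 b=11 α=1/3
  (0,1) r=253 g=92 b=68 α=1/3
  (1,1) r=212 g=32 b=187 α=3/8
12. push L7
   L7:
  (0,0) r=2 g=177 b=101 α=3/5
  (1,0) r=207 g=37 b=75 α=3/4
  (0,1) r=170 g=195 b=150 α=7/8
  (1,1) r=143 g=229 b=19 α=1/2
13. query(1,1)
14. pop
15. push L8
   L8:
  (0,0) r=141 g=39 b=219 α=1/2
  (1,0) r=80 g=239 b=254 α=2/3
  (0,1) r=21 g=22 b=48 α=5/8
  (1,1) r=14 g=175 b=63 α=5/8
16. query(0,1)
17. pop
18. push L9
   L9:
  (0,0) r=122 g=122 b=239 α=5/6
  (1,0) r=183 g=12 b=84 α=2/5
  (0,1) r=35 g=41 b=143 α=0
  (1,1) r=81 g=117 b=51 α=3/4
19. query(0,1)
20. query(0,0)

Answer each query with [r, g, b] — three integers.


at x=1,y=0 over L1,L2:
L1 α=3/5: [108/5, 483/5, 579/5]
L2 α=3/7: [2787/35, 4812/35, 5391/35]
→ [80, 137, 154]

query (0,0) [L1,L2] — begin 0,0,0
after L1 α=1/3: [5, 76/3, 194/3]
after L2 α=3/7: [443/7, 1231/21, 1298/21]
rounded: [63, 59, 62]

(0,1) stack=L1,L3,L4; from [0,0,0]:
+L1 (α=1/3) → [146/3, 22, 173/3]
+L3 (α=2/3) → [680/9, 302/3, 281/9]
+L4 (α=1/4) → [341/3, 369/4, 140/3]
→ [114, 92, 47]

at x=0,y=0 over L1,L3,L4:
after L1 α=1/3: [5, 76/3, 194/3]
after L3 α=1/4: [32, 157/2, 217/2]
after L4 α=2/3: [44/3, 1037/6, 941/6]
= [15, 173, 157]

(1,1) stack=L1,L3,L4,L5,L6,L7; from [0,0,0]:
+L1 (α=1/2) → [47/2, 55/2, 71/2]
+L3 (α=6/7) → [2039/14, 1663/14, 2399/14]
+L4 (α=0) → [2039/14, 1663/14, 2399/14]
+L5 (α=0) → [2039/14, 1663/14, 2399/14]
+L6 (α=3/8) → [19099/112, 9659/112, 19849/112]
+L7 (α=1/2) → [35115/224, 35307/224, 21977/224]
= [157, 158, 98]

query (0,1) [L1,L3,L4,L5,L6,L8] — begin 0,0,0
L1 α=1/3: [146/3, 22, 173/3]
L3 α=2/3: [680/9, 302/3, 281/9]
L4 α=1/4: [341/3, 369/4, 140/3]
L5 α=1/2: [497/6, 1265/8, 575/6]
L6 α=1/3: [1256/9, 1633/12, 779/9]
L8 α=5/8: [1571/24, 2073/32, 1499/24]
rounded: [65, 65, 62]

query (0,1) [L1,L3,L4,L5,L6,L9] — begin 0,0,0
+L1 (α=1/3) → [146/3, 22, 173/3]
+L3 (α=2/3) → [680/9, 302/3, 281/9]
+L4 (α=1/4) → [341/3, 369/4, 140/3]
+L5 (α=1/2) → [497/6, 1265/8, 575/6]
+L6 (α=1/3) → [1256/9, 1633/12, 779/9]
+L9 (α=0) → [1256/9, 1633/12, 779/9]
rounded: [140, 136, 87]

at x=0,y=0 over L1,L3,L4,L5,L6,L9:
L1 α=1/3: [5, 76/3, 194/3]
L3 α=1/4: [32, 157/2, 217/2]
L4 α=2/3: [44/3, 1037/6, 941/6]
L5 α=1/3: [589/9, 1538/9, 1523/9]
L6 α=1: [201, 204, 45]
L9 α=5/6: [811/6, 407/3, 620/3]
→ [135, 136, 207]


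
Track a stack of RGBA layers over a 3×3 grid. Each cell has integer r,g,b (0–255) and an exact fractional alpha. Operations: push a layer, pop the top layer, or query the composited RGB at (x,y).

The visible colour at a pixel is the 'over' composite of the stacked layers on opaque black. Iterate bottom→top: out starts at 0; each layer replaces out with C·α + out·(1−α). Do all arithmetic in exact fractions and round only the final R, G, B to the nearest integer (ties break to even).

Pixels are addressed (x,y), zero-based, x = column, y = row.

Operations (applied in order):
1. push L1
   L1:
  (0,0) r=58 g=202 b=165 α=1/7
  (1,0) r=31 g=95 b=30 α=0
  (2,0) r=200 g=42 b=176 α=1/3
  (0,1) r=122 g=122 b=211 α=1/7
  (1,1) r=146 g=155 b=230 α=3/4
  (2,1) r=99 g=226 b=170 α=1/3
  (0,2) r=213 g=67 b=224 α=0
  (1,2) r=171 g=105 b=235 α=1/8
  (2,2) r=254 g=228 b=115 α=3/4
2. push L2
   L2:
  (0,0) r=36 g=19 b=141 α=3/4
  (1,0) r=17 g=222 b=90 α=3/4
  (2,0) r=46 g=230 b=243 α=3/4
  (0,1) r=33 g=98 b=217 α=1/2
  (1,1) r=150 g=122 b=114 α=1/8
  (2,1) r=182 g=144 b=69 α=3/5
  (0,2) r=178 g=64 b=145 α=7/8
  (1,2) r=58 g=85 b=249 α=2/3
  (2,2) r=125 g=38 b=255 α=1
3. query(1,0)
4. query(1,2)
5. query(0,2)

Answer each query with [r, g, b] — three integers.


at x=1,y=0 over L1,L2:
L1 α=0: [0, 0, 0]
L2 α=3/4: [51/4, 333/2, 135/2]
rounded: [13, 166, 68]

query (1,2) [L1,L2] — begin 0,0,0
L1 α=1/8: [171/8, 105/8, 235/8]
L2 α=2/3: [1099/24, 1465/24, 4219/24]
= [46, 61, 176]

query (0,2) [L1,L2] — begin 0,0,0
L1 α=0: [0, 0, 0]
L2 α=7/8: [623/4, 56, 1015/8]
rounded: [156, 56, 127]


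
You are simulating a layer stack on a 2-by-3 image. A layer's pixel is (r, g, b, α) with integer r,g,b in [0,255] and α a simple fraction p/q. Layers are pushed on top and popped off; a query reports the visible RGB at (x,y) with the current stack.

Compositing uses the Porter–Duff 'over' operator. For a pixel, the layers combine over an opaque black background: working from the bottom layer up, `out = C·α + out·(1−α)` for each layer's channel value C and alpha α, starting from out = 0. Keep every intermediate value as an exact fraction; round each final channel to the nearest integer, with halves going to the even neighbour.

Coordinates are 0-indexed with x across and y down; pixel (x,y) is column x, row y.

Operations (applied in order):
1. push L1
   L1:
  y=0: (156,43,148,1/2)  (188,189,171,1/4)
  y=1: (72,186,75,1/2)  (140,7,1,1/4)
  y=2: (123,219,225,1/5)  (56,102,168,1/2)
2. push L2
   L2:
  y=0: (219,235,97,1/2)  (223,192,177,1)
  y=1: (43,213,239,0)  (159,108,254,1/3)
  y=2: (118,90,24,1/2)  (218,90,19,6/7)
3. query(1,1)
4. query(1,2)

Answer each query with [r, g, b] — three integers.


query (1,1) [L1,L2] — begin 0,0,0
after L1 α=1/4: [35, 7/4, 1/4]
after L2 α=1/3: [229/3, 223/6, 509/6]
= [76, 37, 85]

at x=1,y=2 over L1,L2:
after L1 α=1/2: [28, 51, 84]
after L2 α=6/7: [1336/7, 591/7, 198/7]
= [191, 84, 28]


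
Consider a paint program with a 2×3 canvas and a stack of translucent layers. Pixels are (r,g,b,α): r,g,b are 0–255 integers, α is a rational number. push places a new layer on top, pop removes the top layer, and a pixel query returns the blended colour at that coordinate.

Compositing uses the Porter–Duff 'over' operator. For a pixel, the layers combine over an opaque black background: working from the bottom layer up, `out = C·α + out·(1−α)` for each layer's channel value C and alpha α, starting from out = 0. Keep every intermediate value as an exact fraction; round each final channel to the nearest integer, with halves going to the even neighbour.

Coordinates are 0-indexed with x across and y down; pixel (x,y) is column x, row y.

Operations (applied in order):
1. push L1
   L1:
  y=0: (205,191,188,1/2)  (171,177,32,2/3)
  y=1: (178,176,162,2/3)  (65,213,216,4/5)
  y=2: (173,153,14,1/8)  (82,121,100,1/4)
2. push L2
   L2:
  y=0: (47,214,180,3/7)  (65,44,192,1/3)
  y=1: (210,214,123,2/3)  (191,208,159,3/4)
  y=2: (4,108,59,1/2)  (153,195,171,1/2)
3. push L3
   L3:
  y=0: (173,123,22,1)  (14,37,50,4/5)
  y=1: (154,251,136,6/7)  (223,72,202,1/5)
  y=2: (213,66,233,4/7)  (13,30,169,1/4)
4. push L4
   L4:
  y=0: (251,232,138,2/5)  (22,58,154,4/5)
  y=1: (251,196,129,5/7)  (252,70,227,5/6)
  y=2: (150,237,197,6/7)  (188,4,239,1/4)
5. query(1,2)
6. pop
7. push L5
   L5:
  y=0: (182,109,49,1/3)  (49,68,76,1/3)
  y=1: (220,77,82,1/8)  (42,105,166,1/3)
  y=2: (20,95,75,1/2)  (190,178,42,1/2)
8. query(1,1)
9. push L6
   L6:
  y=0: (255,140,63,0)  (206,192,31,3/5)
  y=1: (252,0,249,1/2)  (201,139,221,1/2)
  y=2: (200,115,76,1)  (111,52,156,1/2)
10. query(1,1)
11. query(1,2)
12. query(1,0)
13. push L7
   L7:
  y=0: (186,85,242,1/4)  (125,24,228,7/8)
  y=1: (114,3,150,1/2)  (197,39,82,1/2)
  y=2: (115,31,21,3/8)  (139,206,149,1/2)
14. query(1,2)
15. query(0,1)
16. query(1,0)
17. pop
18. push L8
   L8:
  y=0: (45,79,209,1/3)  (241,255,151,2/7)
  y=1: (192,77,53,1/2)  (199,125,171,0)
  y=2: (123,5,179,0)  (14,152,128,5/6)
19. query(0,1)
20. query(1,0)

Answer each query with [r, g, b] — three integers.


at x=1,y=2 over L1,L2,L3,L4:
L1 α=1/4: [41/2, 121/4, 25]
L2 α=1/2: [347/4, 901/8, 98]
L3 α=1/4: [1093/16, 2943/32, 463/4]
L4 α=1/4: [6287/64, 8957/128, 2345/16]
rounded: [98, 70, 147]

query (1,1) [L1,L2,L3,L5] — begin 0,0,0
+L1 (α=4/5) → [52, 852/5, 864/5]
+L2 (α=3/4) → [625/4, 993/5, 3249/20]
+L3 (α=1/5) → [848/5, 4332/25, 4259/25]
+L5 (α=1/3) → [1906/15, 3763/25, 12668/75]
rounded: [127, 151, 169]

at x=1,y=1 over L1,L2,L3,L5,L6:
+L1 (α=4/5) → [52, 852/5, 864/5]
+L2 (α=3/4) → [625/4, 993/5, 3249/20]
+L3 (α=1/5) → [848/5, 4332/25, 4259/25]
+L5 (α=1/3) → [1906/15, 3763/25, 12668/75]
+L6 (α=1/2) → [4921/30, 3619/25, 29243/150]
= [164, 145, 195]

(1,2) stack=L1,L2,L3,L5,L6; from [0,0,0]:
after L1 α=1/4: [41/2, 121/4, 25]
after L2 α=1/2: [347/4, 901/8, 98]
after L3 α=1/4: [1093/16, 2943/32, 463/4]
after L5 α=1/2: [4133/32, 8639/64, 631/8]
after L6 α=1/2: [7685/64, 11967/128, 1879/16]
= [120, 93, 117]

query (1,0) [L1,L2,L3,L5,L6] — begin 0,0,0
+L1 (α=2/3) → [114, 118, 64/3]
+L2 (α=1/3) → [293/3, 280/3, 704/9]
+L3 (α=4/5) → [461/15, 724/15, 2504/45]
+L5 (α=1/3) → [1657/45, 2468/45, 8428/135]
+L6 (α=3/5) → [31124/225, 30856/225, 29411/675]
= [138, 137, 44]

at x=1,y=2 over L1,L2,L3,L5,L6,L7:
L1 α=1/4: [41/2, 121/4, 25]
L2 α=1/2: [347/4, 901/8, 98]
L3 α=1/4: [1093/16, 2943/32, 463/4]
L5 α=1/2: [4133/32, 8639/64, 631/8]
L6 α=1/2: [7685/64, 11967/128, 1879/16]
L7 α=1/2: [16581/128, 38335/256, 4263/32]
= [130, 150, 133]

at x=0,y=1 over L1,L2,L3,L5,L6,L7:
L1 α=2/3: [356/3, 352/3, 108]
L2 α=2/3: [1616/9, 1636/9, 118]
L3 α=6/7: [9932/63, 2170/9, 934/7]
L5 α=1/8: [1489/9, 15883/72, 127]
L6 α=1/2: [3757/18, 15883/144, 188]
L7 α=1/2: [5809/36, 16315/288, 169]
rounded: [161, 57, 169]

query (1,0) [L1,L2,L3,L5,L6,L7] — begin 0,0,0
L1 α=2/3: [114, 118, 64/3]
L2 α=1/3: [293/3, 280/3, 704/9]
L3 α=4/5: [461/15, 724/15, 2504/45]
L5 α=1/3: [1657/45, 2468/45, 8428/135]
L6 α=3/5: [31124/225, 30856/225, 29411/675]
L7 α=7/8: [227999/1800, 8582/225, 1106711/5400]
rounded: [127, 38, 205]

(0,1) stack=L1,L2,L3,L5,L6,L8; from [0,0,0]:
L1 α=2/3: [356/3, 352/3, 108]
L2 α=2/3: [1616/9, 1636/9, 118]
L3 α=6/7: [9932/63, 2170/9, 934/7]
L5 α=1/8: [1489/9, 15883/72, 127]
L6 α=1/2: [3757/18, 15883/144, 188]
L8 α=1/2: [7213/36, 26971/288, 241/2]
= [200, 94, 120]

query (1,0) [L1,L2,L3,L5,L6,L8] — begin 0,0,0
+L1 (α=2/3) → [114, 118, 64/3]
+L2 (α=1/3) → [293/3, 280/3, 704/9]
+L3 (α=4/5) → [461/15, 724/15, 2504/45]
+L5 (α=1/3) → [1657/45, 2468/45, 8428/135]
+L6 (α=3/5) → [31124/225, 30856/225, 29411/675]
+L8 (α=2/7) → [52814/315, 53806/315, 70181/945]
rounded: [168, 171, 74]


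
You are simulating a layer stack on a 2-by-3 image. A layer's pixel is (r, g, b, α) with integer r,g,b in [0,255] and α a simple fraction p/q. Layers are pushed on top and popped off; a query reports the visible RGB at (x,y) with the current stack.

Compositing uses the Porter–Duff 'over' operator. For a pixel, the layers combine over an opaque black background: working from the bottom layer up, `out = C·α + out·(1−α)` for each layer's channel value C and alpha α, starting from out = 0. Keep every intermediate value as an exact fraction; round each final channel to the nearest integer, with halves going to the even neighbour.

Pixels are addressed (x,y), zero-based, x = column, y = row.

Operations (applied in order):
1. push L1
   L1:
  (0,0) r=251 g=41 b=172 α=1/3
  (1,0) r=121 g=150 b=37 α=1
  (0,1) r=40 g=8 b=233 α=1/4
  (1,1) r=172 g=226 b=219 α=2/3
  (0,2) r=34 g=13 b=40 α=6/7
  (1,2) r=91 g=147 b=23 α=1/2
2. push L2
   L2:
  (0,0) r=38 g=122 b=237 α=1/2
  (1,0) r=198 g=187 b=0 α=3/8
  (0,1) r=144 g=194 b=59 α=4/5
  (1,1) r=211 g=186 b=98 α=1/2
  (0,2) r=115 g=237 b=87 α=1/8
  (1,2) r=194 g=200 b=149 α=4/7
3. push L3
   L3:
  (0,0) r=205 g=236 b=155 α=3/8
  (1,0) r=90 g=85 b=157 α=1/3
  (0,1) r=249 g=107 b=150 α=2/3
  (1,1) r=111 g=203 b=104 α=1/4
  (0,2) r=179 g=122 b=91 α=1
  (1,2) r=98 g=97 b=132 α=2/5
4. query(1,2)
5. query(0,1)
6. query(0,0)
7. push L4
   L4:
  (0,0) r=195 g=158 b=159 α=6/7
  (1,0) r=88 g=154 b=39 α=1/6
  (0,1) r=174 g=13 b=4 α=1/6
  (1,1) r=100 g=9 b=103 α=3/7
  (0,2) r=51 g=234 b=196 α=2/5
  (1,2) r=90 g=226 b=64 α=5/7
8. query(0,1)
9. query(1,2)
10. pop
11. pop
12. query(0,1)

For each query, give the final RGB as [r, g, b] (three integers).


(1,2) stack=L1,L2,L3; from [0,0,0]:
+L1 (α=1/2) → [91/2, 147/2, 23/2]
+L2 (α=4/7) → [1825/14, 2041/14, 1261/14]
+L3 (α=2/5) → [8219/70, 8839/70, 7479/70]
= [117, 126, 107]

query (0,1) [L1,L2,L3] — begin 0,0,0
+L1 (α=1/4) → [10, 2, 233/4]
+L2 (α=4/5) → [586/5, 778/5, 1177/20]
+L3 (α=2/3) → [3076/15, 616/5, 7177/60]
→ [205, 123, 120]

at x=0,y=0 over L1,L2,L3:
+L1 (α=1/3) → [251/3, 41/3, 172/3]
+L2 (α=1/2) → [365/6, 407/6, 883/6]
+L3 (α=3/8) → [5515/48, 6283/48, 7205/48]
rounded: [115, 131, 150]

query (0,1) [L1,L2,L3,L4] — begin 0,0,0
+L1 (α=1/4) → [10, 2, 233/4]
+L2 (α=4/5) → [586/5, 778/5, 1177/20]
+L3 (α=2/3) → [3076/15, 616/5, 7177/60]
+L4 (α=1/6) → [1799/9, 629/6, 7225/72]
rounded: [200, 105, 100]

(1,2) stack=L1,L2,L3,L4; from [0,0,0]:
L1 α=1/2: [91/2, 147/2, 23/2]
L2 α=4/7: [1825/14, 2041/14, 1261/14]
L3 α=2/5: [8219/70, 8839/70, 7479/70]
L4 α=5/7: [23969/245, 48389/245, 18679/245]
→ [98, 198, 76]

query (0,1) [L1,L2] — begin 0,0,0
after L1 α=1/4: [10, 2, 233/4]
after L2 α=4/5: [586/5, 778/5, 1177/20]
= [117, 156, 59]


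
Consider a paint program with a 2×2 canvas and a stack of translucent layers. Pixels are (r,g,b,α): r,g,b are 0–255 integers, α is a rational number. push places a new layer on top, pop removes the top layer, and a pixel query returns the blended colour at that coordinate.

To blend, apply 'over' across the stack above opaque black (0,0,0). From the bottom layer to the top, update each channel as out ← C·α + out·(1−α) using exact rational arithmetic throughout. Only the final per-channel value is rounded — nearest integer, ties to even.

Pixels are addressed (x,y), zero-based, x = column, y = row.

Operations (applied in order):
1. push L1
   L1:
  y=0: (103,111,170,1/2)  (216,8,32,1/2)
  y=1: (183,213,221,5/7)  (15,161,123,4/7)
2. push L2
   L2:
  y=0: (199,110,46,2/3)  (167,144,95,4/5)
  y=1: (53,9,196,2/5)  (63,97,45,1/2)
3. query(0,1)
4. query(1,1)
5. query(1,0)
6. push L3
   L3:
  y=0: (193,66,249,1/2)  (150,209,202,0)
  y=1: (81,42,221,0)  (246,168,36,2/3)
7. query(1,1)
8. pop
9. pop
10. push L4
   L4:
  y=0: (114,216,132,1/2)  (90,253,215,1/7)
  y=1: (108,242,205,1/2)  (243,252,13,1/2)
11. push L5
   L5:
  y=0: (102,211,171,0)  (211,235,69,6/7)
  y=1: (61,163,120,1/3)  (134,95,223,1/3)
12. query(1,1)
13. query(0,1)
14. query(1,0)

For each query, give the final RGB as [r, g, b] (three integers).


(0,1) stack=L1,L2; from [0,0,0]:
L1 α=5/7: [915/7, 1065/7, 1105/7]
L2 α=2/5: [3487/35, 3321/35, 6059/35]
= [100, 95, 173]

(1,1) stack=L1,L2; from [0,0,0]:
after L1 α=4/7: [60/7, 92, 492/7]
after L2 α=1/2: [501/14, 189/2, 807/14]
→ [36, 94, 58]

(1,0) stack=L1,L2; from [0,0,0]:
L1 α=1/2: [108, 4, 16]
L2 α=4/5: [776/5, 116, 396/5]
= [155, 116, 79]

(1,1) stack=L1,L2,L3; from [0,0,0]:
after L1 α=4/7: [60/7, 92, 492/7]
after L2 α=1/2: [501/14, 189/2, 807/14]
after L3 α=2/3: [2463/14, 287/2, 605/14]
→ [176, 144, 43]

(1,1) stack=L1,L4,L5; from [0,0,0]:
after L1 α=4/7: [60/7, 92, 492/7]
after L4 α=1/2: [1761/14, 172, 583/14]
after L5 α=1/3: [2699/21, 439/3, 2144/21]
= [129, 146, 102]

(0,1) stack=L1,L4,L5; from [0,0,0]:
after L1 α=5/7: [915/7, 1065/7, 1105/7]
after L4 α=1/2: [1671/14, 2759/14, 1270/7]
after L5 α=1/3: [2098/21, 1300/7, 3380/21]
= [100, 186, 161]

query (1,0) [L1,L4,L5] — begin 0,0,0
+L1 (α=1/2) → [108, 4, 16]
+L4 (α=1/7) → [738/7, 277/7, 311/7]
+L5 (α=6/7) → [9600/49, 10147/49, 3209/49]
→ [196, 207, 65]


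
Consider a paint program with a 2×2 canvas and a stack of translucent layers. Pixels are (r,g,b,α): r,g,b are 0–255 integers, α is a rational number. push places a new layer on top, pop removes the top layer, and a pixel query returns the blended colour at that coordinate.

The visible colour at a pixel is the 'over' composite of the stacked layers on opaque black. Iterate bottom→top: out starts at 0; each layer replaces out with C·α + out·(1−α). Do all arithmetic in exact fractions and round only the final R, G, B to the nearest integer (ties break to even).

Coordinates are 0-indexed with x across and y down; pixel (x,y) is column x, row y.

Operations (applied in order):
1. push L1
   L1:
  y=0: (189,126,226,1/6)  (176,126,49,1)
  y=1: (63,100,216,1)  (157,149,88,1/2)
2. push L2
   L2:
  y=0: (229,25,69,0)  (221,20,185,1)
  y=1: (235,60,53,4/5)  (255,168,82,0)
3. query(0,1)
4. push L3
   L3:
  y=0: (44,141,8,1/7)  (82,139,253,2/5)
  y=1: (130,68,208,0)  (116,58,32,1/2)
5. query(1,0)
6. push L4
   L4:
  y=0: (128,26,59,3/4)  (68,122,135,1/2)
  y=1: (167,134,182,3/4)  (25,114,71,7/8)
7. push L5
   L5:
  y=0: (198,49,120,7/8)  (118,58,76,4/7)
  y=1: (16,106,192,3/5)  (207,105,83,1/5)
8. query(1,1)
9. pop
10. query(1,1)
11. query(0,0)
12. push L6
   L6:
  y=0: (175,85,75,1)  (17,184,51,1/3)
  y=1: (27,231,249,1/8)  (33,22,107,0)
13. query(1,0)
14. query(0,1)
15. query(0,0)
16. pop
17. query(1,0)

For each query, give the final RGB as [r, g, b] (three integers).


(0,1) stack=L1,L2; from [0,0,0]:
L1 α=1: [63, 100, 216]
L2 α=4/5: [1003/5, 68, 428/5]
rounded: [201, 68, 86]

(1,0) stack=L1,L2,L3; from [0,0,0]:
+L1 (α=1) → [176, 126, 49]
+L2 (α=1) → [221, 20, 185]
+L3 (α=2/5) → [827/5, 338/5, 1061/5]
→ [165, 68, 212]

query (1,1) [L1,L2,L3,L4,L5] — begin 0,0,0
+L1 (α=1/2) → [157/2, 149/2, 44]
+L2 (α=0) → [157/2, 149/2, 44]
+L3 (α=1/2) → [389/4, 265/4, 38]
+L4 (α=7/8) → [1089/32, 3457/32, 535/8]
+L5 (α=1/5) → [549/8, 4297/40, 701/10]
→ [69, 107, 70]

at x=1,y=1 over L1,L2,L3,L4:
+L1 (α=1/2) → [157/2, 149/2, 44]
+L2 (α=0) → [157/2, 149/2, 44]
+L3 (α=1/2) → [389/4, 265/4, 38]
+L4 (α=7/8) → [1089/32, 3457/32, 535/8]
→ [34, 108, 67]

at x=0,y=0 over L1,L2,L3,L4:
+L1 (α=1/6) → [63/2, 21, 113/3]
+L2 (α=0) → [63/2, 21, 113/3]
+L3 (α=1/7) → [233/7, 267/7, 234/7]
+L4 (α=3/4) → [2921/28, 813/28, 1473/28]
= [104, 29, 53]

(1,0) stack=L1,L2,L3,L4,L6; from [0,0,0]:
after L1 α=1: [176, 126, 49]
after L2 α=1: [221, 20, 185]
after L3 α=2/5: [827/5, 338/5, 1061/5]
after L4 α=1/2: [1167/10, 474/5, 868/5]
after L6 α=1/3: [1252/15, 1868/15, 1991/15]
= [83, 125, 133]

query (0,1) [L1,L2,L3,L4,L6] — begin 0,0,0
+L1 (α=1) → [63, 100, 216]
+L2 (α=4/5) → [1003/5, 68, 428/5]
+L3 (α=0) → [1003/5, 68, 428/5]
+L4 (α=3/4) → [877/5, 235/2, 1579/10]
+L6 (α=1/8) → [3137/20, 2107/16, 13543/80]
= [157, 132, 169]

query (0,0) [L1,L2,L3,L4,L6] — begin 0,0,0
L1 α=1/6: [63/2, 21, 113/3]
L2 α=0: [63/2, 21, 113/3]
L3 α=1/7: [233/7, 267/7, 234/7]
L4 α=3/4: [2921/28, 813/28, 1473/28]
L6 α=1: [175, 85, 75]
→ [175, 85, 75]

at x=1,y=0 over L1,L2,L3,L4:
L1 α=1: [176, 126, 49]
L2 α=1: [221, 20, 185]
L3 α=2/5: [827/5, 338/5, 1061/5]
L4 α=1/2: [1167/10, 474/5, 868/5]
rounded: [117, 95, 174]


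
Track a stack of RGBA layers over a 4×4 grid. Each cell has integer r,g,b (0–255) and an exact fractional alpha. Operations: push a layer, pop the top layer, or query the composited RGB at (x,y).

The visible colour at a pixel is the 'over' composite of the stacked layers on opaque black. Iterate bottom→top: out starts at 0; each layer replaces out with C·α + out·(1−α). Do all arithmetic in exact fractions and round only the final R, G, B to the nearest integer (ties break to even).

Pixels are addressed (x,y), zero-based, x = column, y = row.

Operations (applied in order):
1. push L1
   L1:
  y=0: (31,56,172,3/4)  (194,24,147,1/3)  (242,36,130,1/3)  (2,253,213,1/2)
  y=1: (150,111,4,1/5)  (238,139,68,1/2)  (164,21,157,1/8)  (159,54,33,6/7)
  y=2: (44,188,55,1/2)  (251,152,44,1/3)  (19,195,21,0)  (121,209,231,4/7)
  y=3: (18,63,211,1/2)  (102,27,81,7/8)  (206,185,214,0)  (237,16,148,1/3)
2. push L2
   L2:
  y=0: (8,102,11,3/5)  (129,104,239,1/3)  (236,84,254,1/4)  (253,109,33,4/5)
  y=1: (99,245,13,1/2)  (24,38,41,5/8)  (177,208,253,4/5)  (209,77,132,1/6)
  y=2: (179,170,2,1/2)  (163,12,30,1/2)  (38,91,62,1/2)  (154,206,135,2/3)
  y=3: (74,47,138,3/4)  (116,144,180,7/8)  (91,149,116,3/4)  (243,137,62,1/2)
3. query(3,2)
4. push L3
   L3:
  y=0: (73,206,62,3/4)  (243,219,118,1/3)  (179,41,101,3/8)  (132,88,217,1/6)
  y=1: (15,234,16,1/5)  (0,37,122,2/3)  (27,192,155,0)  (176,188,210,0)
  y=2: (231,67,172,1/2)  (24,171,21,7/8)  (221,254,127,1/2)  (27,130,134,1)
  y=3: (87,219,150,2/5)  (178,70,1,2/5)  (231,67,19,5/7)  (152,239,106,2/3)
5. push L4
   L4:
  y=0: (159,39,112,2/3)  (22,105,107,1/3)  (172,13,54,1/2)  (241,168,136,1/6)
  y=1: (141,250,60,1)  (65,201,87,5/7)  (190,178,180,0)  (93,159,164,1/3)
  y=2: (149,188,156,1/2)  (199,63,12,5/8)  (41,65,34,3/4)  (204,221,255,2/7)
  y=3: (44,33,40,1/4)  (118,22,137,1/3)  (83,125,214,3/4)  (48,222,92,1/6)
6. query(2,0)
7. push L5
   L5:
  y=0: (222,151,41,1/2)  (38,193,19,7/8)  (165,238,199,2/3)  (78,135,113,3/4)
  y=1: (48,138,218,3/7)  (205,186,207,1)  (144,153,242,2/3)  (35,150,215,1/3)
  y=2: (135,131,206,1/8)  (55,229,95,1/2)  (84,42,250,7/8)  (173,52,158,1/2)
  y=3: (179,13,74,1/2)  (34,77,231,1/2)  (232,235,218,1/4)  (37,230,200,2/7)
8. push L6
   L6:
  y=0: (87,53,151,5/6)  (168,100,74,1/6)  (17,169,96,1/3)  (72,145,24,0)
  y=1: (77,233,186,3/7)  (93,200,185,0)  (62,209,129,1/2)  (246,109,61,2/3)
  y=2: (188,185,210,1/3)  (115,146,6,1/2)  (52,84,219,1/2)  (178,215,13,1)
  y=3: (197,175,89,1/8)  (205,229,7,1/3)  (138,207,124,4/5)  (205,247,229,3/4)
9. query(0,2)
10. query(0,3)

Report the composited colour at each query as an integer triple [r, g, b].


(3,2) stack=L1,L2; from [0,0,0]:
+L1 (α=4/7) → [484/7, 836/7, 132]
+L2 (α=2/3) → [880/7, 1240/7, 134]
= [126, 177, 134]

query (2,0) [L1,L2,L3,L4] — begin 0,0,0
+L1 (α=1/3) → [242/3, 12, 130/3]
+L2 (α=1/4) → [239/2, 30, 96]
+L3 (α=3/8) → [2269/16, 273/8, 783/8]
+L4 (α=1/2) → [5021/32, 377/16, 1215/16]
→ [157, 24, 76]

at x=0,y=2 over L1,L2,L3,L4,L5,L6:
L1 α=1/2: [22, 94, 55/2]
L2 α=1/2: [201/2, 132, 59/4]
L3 α=1/2: [663/4, 199/2, 747/8]
L4 α=1/2: [1259/8, 575/4, 1995/16]
L5 α=1/8: [9893/64, 4549/32, 17261/128]
L6 α=1/3: [5303/32, 2503/16, 30701/192]
= [166, 156, 160]

at x=0,y=3 over L1,L2,L3,L4,L5,L6:
+L1 (α=1/2) → [9, 63/2, 211/2]
+L2 (α=3/4) → [231/4, 345/8, 1039/8]
+L3 (α=2/5) → [1389/20, 4539/40, 5517/40]
+L4 (α=1/4) → [5047/80, 14937/160, 18151/160]
+L5 (α=1/2) → [19367/160, 17017/320, 29991/320]
+L6 (α=1/8) → [167089/1280, 175119/2560, 238417/2560]
= [131, 68, 93]


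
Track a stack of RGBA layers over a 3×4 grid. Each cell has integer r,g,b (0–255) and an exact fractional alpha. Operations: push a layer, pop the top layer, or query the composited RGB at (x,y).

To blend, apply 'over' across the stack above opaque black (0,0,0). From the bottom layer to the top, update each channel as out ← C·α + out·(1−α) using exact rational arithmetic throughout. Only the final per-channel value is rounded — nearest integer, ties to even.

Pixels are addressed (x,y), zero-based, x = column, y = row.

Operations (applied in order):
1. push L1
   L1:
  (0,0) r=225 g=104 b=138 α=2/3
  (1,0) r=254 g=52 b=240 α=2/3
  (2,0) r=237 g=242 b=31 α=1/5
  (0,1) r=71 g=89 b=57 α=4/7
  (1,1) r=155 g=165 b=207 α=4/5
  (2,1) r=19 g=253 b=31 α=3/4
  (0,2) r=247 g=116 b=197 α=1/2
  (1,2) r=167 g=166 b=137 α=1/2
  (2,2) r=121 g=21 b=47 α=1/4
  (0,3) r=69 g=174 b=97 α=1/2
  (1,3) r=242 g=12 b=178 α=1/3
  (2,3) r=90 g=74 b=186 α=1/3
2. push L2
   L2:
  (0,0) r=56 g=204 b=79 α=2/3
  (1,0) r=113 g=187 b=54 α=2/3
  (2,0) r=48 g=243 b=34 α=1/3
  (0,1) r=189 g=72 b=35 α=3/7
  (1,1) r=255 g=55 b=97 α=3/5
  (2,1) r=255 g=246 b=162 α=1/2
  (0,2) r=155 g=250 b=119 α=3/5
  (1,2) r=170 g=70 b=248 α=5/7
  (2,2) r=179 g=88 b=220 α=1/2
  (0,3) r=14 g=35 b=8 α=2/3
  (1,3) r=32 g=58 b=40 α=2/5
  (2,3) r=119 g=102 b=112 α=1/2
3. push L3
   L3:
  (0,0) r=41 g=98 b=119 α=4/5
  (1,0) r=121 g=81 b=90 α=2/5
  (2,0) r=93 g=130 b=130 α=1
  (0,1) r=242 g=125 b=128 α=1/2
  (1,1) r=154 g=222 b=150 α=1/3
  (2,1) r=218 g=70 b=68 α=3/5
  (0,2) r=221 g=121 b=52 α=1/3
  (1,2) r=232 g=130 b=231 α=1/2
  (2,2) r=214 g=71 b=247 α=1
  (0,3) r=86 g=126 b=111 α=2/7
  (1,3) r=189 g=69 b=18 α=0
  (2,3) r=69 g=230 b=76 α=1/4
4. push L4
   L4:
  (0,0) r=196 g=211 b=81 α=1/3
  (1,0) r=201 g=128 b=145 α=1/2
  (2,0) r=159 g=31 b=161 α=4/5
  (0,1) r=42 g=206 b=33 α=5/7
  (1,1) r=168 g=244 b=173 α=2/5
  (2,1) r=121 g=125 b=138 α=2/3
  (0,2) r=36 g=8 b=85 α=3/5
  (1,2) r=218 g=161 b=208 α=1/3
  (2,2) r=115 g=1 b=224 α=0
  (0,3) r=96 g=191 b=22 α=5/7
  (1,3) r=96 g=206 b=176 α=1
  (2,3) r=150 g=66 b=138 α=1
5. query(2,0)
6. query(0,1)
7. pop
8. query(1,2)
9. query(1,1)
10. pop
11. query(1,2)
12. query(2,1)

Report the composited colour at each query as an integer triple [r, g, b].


query (2,0) [L1,L2,L3,L4] — begin 0,0,0
L1 α=1/5: [237/5, 242/5, 31/5]
L2 α=1/3: [238/5, 1699/15, 232/15]
L3 α=1: [93, 130, 130]
L4 α=4/5: [729/5, 254/5, 774/5]
= [146, 51, 155]

(0,1) stack=L1,L2,L3,L4; from [0,0,0]:
after L1 α=4/7: [284/7, 356/7, 228/7]
after L2 α=3/7: [5105/49, 2936/49, 1647/49]
after L3 α=1/2: [16963/98, 9061/98, 7919/98]
after L4 α=5/7: [27253/343, 59531/343, 16004/343]
rounded: [79, 174, 47]

query (1,2) [L1,L2,L3] — begin 0,0,0
after L1 α=1/2: [167/2, 83, 137/2]
after L2 α=5/7: [1017/7, 516/7, 1377/7]
after L3 α=1/2: [2641/14, 713/7, 1497/7]
rounded: [189, 102, 214]

at x=1,y=1 over L1,L2,L3:
L1 α=4/5: [124, 132, 828/5]
L2 α=3/5: [1013/5, 429/5, 3111/25]
L3 α=1/3: [932/5, 656/5, 3324/25]
→ [186, 131, 133]

query (1,2) [L1,L2] — begin 0,0,0
L1 α=1/2: [167/2, 83, 137/2]
L2 α=5/7: [1017/7, 516/7, 1377/7]
→ [145, 74, 197]

at x=2,y=1 over L1,L2:
+L1 (α=3/4) → [57/4, 759/4, 93/4]
+L2 (α=1/2) → [1077/8, 1743/8, 741/8]
→ [135, 218, 93]


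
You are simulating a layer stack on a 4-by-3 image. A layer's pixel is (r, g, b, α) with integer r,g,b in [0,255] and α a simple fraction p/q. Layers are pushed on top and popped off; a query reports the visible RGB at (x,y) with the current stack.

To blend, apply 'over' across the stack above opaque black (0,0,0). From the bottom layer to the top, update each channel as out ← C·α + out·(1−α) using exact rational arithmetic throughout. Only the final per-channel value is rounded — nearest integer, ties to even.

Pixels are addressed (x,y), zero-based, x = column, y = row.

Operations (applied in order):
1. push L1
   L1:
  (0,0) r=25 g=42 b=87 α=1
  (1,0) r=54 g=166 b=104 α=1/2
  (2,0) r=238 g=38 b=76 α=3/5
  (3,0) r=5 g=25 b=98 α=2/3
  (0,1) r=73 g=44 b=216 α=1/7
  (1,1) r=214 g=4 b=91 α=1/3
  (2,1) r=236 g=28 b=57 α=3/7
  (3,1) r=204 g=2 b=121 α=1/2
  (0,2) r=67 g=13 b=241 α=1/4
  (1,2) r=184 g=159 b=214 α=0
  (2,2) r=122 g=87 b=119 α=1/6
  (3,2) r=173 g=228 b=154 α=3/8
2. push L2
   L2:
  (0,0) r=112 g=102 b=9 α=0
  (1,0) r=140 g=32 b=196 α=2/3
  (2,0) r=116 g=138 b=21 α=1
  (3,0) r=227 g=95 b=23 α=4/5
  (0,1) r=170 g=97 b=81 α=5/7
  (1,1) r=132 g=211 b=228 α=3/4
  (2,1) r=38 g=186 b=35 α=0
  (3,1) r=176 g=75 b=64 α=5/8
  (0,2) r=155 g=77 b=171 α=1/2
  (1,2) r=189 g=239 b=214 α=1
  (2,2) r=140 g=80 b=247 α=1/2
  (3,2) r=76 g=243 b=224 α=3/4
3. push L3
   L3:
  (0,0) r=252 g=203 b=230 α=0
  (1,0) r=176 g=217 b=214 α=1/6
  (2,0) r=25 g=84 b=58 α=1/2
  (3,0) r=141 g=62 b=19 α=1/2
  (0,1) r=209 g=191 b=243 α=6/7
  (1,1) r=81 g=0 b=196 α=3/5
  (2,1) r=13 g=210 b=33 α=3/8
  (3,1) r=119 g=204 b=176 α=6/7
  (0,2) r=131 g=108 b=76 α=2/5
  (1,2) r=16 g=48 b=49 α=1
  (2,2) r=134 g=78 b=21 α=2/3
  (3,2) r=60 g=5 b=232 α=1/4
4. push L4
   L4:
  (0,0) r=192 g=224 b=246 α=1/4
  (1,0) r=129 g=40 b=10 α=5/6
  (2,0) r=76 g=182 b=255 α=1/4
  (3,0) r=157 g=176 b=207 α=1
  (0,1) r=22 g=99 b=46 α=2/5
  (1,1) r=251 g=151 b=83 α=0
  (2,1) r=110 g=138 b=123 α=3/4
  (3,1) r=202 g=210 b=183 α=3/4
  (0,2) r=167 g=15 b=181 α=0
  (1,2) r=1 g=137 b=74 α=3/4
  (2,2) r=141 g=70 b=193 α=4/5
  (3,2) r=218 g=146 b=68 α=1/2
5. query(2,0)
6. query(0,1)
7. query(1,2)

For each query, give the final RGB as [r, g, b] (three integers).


at x=2,y=0 over L1,L2,L3,L4:
L1 α=3/5: [714/5, 114/5, 228/5]
L2 α=1: [116, 138, 21]
L3 α=1/2: [141/2, 111, 79/2]
L4 α=1/4: [575/8, 515/4, 747/8]
= [72, 129, 93]

query (0,1) [L1,L2,L3,L4] — begin 0,0,0
L1 α=1/7: [73/7, 44/7, 216/7]
L2 α=5/7: [6096/49, 3483/49, 3267/49]
L3 α=6/7: [67542/343, 59637/343, 74709/343]
L4 α=2/5: [217718/1715, 49365/343, 255683/1715]
rounded: [127, 144, 149]

query (1,2) [L1,L2,L3,L4] — begin 0,0,0
L1 α=0: [0, 0, 0]
L2 α=1: [189, 239, 214]
L3 α=1: [16, 48, 49]
L4 α=3/4: [19/4, 459/4, 271/4]
= [5, 115, 68]
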